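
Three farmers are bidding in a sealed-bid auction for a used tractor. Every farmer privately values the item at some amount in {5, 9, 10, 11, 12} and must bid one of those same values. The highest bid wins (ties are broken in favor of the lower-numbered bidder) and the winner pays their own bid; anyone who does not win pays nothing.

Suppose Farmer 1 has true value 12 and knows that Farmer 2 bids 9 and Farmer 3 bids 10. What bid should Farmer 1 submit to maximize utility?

Bid 5: loses, pays 0, utility 0.
Bid 9: loses, pays 0, utility 0.
Bid 10: wins, pays 10, utility 12 - 10 = 2.
Bid 11: wins, pays 11, utility 12 - 11 = 1.
Bid 12: wins, pays 12, utility 12 - 12 = 0.
The best choice is 10 with utility 2.

10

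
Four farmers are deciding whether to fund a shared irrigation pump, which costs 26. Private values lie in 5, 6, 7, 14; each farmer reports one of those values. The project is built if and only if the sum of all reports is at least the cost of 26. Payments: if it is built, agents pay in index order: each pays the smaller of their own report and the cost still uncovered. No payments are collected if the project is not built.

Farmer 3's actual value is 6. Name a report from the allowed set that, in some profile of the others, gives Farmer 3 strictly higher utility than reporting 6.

5

Suppose Farmer 1 reports 5, Farmer 2 reports 5 and Farmer 4 reports 14.
Report 6: project built, pays 6, utility 6 - 6 = 0.
Report 5: project built, pays 5, utility 6 - 5 = 1.
So reporting 5 beats truth here (1 > 0).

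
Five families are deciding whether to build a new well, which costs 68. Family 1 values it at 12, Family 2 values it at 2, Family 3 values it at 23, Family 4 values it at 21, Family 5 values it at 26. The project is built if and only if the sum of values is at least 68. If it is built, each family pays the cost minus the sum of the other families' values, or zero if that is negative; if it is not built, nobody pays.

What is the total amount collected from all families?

Total value 84 ≥ cost 68, so it is built.
Family 1: others sum to 72; max(0, 68 - 72) = 0.
Family 2: others sum to 82; max(0, 68 - 82) = 0.
Family 3: others sum to 61; max(0, 68 - 61) = 7.
Family 4: others sum to 63; max(0, 68 - 63) = 5.
Family 5: others sum to 58; max(0, 68 - 58) = 10.
Total collected = 0 + 0 + 7 + 5 + 10 = 22.

22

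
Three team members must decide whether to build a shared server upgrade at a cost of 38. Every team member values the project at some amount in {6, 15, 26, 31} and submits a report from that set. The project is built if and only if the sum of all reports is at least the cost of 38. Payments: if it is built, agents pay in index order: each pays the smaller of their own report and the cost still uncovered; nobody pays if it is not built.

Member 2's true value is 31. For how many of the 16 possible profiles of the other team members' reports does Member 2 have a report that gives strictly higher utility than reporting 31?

Others report (6, 6): truth gives 0; report 26 gives 5 > 0. Violating.
Others report (6, 15): truth gives 0; report 26 gives 5 > 0. Violating.
Others report (6, 26): truth gives 0; report 6 gives 25 > 0. Violating.
Others report (6, 31): truth gives 0; report 6 gives 25 > 0. Violating.
Others report (15, 6): truth gives 8; no alternative beats it.
(Checking all 16 profiles: 15 have a profitable deviation, 1 does not.)

15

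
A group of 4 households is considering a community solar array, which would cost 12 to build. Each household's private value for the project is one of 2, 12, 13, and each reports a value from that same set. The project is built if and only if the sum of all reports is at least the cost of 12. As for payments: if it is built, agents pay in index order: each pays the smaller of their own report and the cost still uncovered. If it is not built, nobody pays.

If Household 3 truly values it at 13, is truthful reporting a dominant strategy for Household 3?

Consider the case where Household 1 reports 2, Household 2 reports 2 and Household 4 reports 12.
Truthful report 13: project built, pays 8, utility 13 - 8 = 5.
Report 2 instead: project built, pays 2, utility 13 - 2 = 11.
Since 11 > 5, reporting 2 is strictly better here, so truthful reporting is not dominant.

No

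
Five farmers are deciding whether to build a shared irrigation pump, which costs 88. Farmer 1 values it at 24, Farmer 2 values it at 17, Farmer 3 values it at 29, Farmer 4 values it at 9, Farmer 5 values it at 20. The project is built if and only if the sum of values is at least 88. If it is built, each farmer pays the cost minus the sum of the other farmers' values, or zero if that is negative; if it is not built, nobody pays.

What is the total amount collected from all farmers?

Total value 99 ≥ cost 88, so it is built.
Farmer 1: others sum to 75; max(0, 88 - 75) = 13.
Farmer 2: others sum to 82; max(0, 88 - 82) = 6.
Farmer 3: others sum to 70; max(0, 88 - 70) = 18.
Farmer 4: others sum to 90; max(0, 88 - 90) = 0.
Farmer 5: others sum to 79; max(0, 88 - 79) = 9.
Total collected = 13 + 6 + 18 + 0 + 9 = 46.

46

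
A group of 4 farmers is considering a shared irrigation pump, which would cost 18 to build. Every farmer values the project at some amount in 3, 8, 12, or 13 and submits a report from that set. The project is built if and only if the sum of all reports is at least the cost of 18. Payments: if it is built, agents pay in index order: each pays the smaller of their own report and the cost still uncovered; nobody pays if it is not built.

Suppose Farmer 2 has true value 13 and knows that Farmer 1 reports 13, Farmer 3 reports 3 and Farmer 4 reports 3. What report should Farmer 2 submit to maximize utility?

3

Report 3: project built, pays 3, utility 13 - 3 = 10.
Report 8: project built, pays 5, utility 13 - 5 = 8.
Report 12: project built, pays 5, utility 13 - 5 = 8.
Report 13: project built, pays 5, utility 13 - 5 = 8.
The best choice is 3 with utility 10.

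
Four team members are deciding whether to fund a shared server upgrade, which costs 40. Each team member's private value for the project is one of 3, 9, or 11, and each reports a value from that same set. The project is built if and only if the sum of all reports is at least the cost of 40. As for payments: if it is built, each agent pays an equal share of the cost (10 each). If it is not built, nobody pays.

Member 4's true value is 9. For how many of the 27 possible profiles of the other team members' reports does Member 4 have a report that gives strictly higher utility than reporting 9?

4

Others report (9, 11, 11): truth gives -1; report 3 gives 0 > -1. Violating.
Others report (11, 9, 11): truth gives -1; report 3 gives 0 > -1. Violating.
Others report (11, 11, 9): truth gives -1; report 3 gives 0 > -1. Violating.
Others report (11, 11, 11): truth gives -1; report 3 gives 0 > -1. Violating.
Others report (3, 3, 3): truth gives 0; no alternative beats it.
Others report (3, 3, 9): truth gives 0; no alternative beats it.
(Checking all 27 profiles: 4 have a profitable deviation, 23 do not.)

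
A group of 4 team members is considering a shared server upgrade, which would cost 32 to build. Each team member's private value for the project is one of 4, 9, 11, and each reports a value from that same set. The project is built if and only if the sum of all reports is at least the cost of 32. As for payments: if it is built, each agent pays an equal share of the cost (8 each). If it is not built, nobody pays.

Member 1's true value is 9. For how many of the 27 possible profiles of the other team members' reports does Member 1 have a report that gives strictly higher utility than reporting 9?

3

Others report (4, 9, 9): truth gives 0; report 11 gives 1 > 0. Violating.
Others report (9, 4, 9): truth gives 0; report 11 gives 1 > 0. Violating.
Others report (9, 9, 4): truth gives 0; report 11 gives 1 > 0. Violating.
Others report (4, 4, 4): truth gives 0; no alternative beats it.
Others report (4, 4, 9): truth gives 0; no alternative beats it.
(Checking all 27 profiles: 3 have a profitable deviation, 24 do not.)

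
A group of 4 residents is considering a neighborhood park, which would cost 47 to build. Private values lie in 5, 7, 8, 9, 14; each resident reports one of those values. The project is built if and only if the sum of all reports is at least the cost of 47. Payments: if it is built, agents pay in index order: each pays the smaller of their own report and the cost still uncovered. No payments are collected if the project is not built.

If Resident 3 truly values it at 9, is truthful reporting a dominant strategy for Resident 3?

No

Consider the case where Resident 1 reports 14, Resident 2 reports 14 and Resident 4 reports 14.
Truthful report 9: project built, pays 9, utility 9 - 9 = 0.
Report 5 instead: project built, pays 5, utility 9 - 5 = 4.
Since 4 > 0, reporting 5 is strictly better here, so truthful reporting is not dominant.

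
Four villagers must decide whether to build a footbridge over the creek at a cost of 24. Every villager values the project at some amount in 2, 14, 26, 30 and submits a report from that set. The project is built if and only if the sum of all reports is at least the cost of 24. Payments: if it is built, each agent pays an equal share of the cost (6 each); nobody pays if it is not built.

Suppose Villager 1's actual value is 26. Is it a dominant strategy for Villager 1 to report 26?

Yes

Check each profile of the others' reports and compare truth against every alternative report.
Others report (2, 2, 2): truth gives 20, best alternative gives 20.
Others report (2, 2, 14): truth gives 20, best alternative gives 20.
Others report (2, 2, 26): truth gives 20, best alternative gives 20.
Others report (2, 2, 30): truth gives 20, best alternative gives 20.
Others report (2, 14, 2): truth gives 20, best alternative gives 20.
Others report (2, 14, 14): truth gives 20, best alternative gives 20.
(Remaining 58 profiles checked similarly; truth is weakly best in each.)
In every case the truthful report is at least as good as any alternative, so it is a dominant strategy.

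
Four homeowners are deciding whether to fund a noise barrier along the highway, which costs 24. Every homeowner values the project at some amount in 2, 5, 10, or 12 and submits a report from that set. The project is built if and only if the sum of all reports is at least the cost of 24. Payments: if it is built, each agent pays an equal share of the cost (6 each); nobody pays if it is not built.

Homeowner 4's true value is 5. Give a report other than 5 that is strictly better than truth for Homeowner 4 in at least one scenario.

2

Suppose Homeowner 1 reports 2, Homeowner 2 reports 5 and Homeowner 3 reports 12.
Report 5: project built, pays 6, utility 5 - 6 = -1.
Report 2: project not built, utility 0.
So reporting 2 beats truth here (0 > -1).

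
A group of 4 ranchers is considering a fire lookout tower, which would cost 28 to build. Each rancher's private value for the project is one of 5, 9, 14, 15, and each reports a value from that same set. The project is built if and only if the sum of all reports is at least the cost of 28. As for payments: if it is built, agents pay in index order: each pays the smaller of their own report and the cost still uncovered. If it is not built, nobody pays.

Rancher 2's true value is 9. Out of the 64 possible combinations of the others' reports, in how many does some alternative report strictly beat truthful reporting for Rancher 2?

Others report (5, 5, 14): truth gives 0; report 5 gives 4 > 0. Violating.
Others report (5, 5, 15): truth gives 0; report 5 gives 4 > 0. Violating.
Others report (5, 9, 9): truth gives 0; report 5 gives 4 > 0. Violating.
Others report (5, 9, 14): truth gives 0; report 5 gives 4 > 0. Violating.
Others report (5, 5, 5): truth gives 0; no alternative beats it.
Others report (5, 5, 9): truth gives 0; no alternative beats it.
(Checking all 64 profiles: 60 have a profitable deviation, 4 do not.)

60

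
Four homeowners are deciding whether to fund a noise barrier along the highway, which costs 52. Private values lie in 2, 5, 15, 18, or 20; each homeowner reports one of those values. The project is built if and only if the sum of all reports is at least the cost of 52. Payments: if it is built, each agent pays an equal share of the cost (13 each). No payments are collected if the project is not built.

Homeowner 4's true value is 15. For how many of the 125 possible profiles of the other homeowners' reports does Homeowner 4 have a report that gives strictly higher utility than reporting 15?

Others report (2, 15, 15): truth gives 0; report 20 gives 2 > 0. Violating.
Others report (2, 15, 18): truth gives 0; report 18 gives 2 > 0. Violating.
Others report (2, 18, 15): truth gives 0; report 18 gives 2 > 0. Violating.
Others report (5, 15, 15): truth gives 0; report 18 gives 2 > 0. Violating.
Others report (2, 2, 2): truth gives 0; no alternative beats it.
Others report (2, 2, 5): truth gives 0; no alternative beats it.
(Checking all 125 profiles: 12 have a profitable deviation, 113 do not.)

12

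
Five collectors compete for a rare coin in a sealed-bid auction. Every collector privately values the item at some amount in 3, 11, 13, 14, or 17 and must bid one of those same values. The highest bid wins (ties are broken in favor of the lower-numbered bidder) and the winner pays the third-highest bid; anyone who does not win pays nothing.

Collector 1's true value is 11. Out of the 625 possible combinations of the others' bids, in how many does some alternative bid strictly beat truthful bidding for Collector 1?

12

Others bid (3, 3, 3, 13): truth gives 0; bid 13 gives 8 > 0. Violating.
Others bid (3, 3, 3, 14): truth gives 0; bid 14 gives 8 > 0. Violating.
Others bid (3, 3, 3, 17): truth gives 0; bid 17 gives 8 > 0. Violating.
Others bid (3, 3, 13, 3): truth gives 0; bid 13 gives 8 > 0. Violating.
Others bid (3, 3, 3, 3): truth gives 8; no alternative beats it.
Others bid (3, 3, 3, 11): truth gives 8; no alternative beats it.
(Checking all 625 profiles: 12 have a profitable deviation, 613 do not.)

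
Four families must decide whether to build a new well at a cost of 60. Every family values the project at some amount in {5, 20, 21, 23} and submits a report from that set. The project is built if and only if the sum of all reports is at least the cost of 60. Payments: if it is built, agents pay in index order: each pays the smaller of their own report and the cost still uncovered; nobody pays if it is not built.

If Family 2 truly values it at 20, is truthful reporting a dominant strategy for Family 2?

Consider the case where Family 1 reports 20, Family 3 reports 20 and Family 4 reports 20.
Truthful report 20: project built, pays 20, utility 20 - 20 = 0.
Report 5 instead: project built, pays 5, utility 20 - 5 = 15.
Since 15 > 0, reporting 5 is strictly better here, so truthful reporting is not dominant.

No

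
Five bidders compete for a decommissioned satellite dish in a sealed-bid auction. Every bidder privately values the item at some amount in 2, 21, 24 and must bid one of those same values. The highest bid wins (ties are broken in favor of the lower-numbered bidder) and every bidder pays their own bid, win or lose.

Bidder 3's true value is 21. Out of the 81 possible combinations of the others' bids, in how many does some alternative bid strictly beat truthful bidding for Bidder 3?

Others bid (2, 2, 2, 24): truth gives -21; bid 2 gives -2 > -21. Violating.
Others bid (2, 2, 21, 24): truth gives -21; bid 2 gives -2 > -21. Violating.
Others bid (2, 2, 24, 2): truth gives -21; bid 2 gives -2 > -21. Violating.
Others bid (2, 2, 24, 21): truth gives -21; bid 2 gives -2 > -21. Violating.
Others bid (2, 2, 2, 2): truth gives 0; no alternative beats it.
Others bid (2, 2, 2, 21): truth gives 0; no alternative beats it.
(Checking all 81 profiles: 77 have a profitable deviation, 4 do not.)

77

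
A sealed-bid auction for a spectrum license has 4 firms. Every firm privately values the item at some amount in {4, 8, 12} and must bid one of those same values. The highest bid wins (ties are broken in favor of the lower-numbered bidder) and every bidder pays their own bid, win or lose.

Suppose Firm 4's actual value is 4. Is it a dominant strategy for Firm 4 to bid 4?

Yes

Check each profile of the others' bids and compare truth against every alternative bid.
Others bid (4, 4, 8): truth gives -4, best alternative gives -8.
Others bid (4, 4, 12): truth gives -4, best alternative gives -8.
Others bid (4, 8, 4): truth gives -4, best alternative gives -8.
Others bid (4, 8, 8): truth gives -4, best alternative gives -8.
Others bid (4, 8, 12): truth gives -4, best alternative gives -8.
Others bid (4, 12, 4): truth gives -4, best alternative gives -8.
(Remaining 21 profiles checked similarly; truth is weakly best in each.)
In every case the truthful bid is at least as good as any alternative, so it is a dominant strategy.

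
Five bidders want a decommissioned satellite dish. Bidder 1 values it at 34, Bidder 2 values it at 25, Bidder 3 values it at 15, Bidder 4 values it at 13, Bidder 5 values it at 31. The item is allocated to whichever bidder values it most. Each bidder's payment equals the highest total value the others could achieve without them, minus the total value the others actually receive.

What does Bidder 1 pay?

31

Bidder 1 has the highest value and receives the item.
Without Bidder 1, the item would go to the next-highest value, 31, so the others could achieve 31.
With Bidder 1 present and winning, the others receive nothing, so their total is 0.
Payment = 31 - 0 = 31.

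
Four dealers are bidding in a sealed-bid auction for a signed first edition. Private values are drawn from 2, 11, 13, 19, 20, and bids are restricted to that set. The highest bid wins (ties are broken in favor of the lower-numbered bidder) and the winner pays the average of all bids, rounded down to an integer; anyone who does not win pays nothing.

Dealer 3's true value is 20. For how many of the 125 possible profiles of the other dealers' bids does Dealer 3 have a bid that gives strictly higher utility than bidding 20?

17

Others bid (2, 2, 2): truth gives 14; bid 11 gives 16 > 14. Violating.
Others bid (2, 2, 11): truth gives 12; bid 11 gives 14 > 12. Violating.
Others bid (2, 2, 13): truth gives 11; bid 13 gives 13 > 11. Violating.
Others bid (2, 11, 2): truth gives 12; bid 13 gives 13 > 12. Violating.
Others bid (2, 2, 19): truth gives 10; no alternative beats it.
Others bid (2, 2, 20): truth gives 9; no alternative beats it.
(Checking all 125 profiles: 17 have a profitable deviation, 108 do not.)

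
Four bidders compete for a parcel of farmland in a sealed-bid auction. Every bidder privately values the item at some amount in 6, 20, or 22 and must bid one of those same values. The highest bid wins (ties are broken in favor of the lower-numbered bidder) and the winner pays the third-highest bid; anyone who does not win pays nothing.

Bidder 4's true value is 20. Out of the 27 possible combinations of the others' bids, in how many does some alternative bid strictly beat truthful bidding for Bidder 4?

3

Others bid (6, 6, 20): truth gives 0; bid 22 gives 14 > 0. Violating.
Others bid (6, 20, 6): truth gives 0; bid 22 gives 14 > 0. Violating.
Others bid (20, 6, 6): truth gives 0; bid 22 gives 14 > 0. Violating.
Others bid (6, 6, 6): truth gives 14; no alternative beats it.
Others bid (6, 6, 22): truth gives 0; no alternative beats it.
(Checking all 27 profiles: 3 have a profitable deviation, 24 do not.)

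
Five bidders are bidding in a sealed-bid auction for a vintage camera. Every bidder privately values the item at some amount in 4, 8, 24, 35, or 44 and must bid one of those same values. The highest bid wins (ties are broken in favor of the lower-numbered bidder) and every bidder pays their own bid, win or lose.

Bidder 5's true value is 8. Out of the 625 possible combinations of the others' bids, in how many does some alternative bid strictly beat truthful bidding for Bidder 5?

624

Others bid (4, 4, 4, 8): truth gives -8; bid 4 gives -4 > -8. Violating.
Others bid (4, 4, 4, 24): truth gives -8; bid 4 gives -4 > -8. Violating.
Others bid (4, 4, 4, 35): truth gives -8; bid 4 gives -4 > -8. Violating.
Others bid (4, 4, 4, 44): truth gives -8; bid 4 gives -4 > -8. Violating.
Others bid (4, 4, 4, 4): truth gives 0; no alternative beats it.
(Checking all 625 profiles: 624 have a profitable deviation, 1 does not.)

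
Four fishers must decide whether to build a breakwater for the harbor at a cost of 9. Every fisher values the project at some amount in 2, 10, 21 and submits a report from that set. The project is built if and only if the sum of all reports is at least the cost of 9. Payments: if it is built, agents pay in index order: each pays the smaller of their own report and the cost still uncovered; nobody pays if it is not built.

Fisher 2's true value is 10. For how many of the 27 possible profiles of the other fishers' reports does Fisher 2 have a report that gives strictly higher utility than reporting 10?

Others report (2, 2, 10): truth gives 3; report 2 gives 8 > 3. Violating.
Others report (2, 2, 21): truth gives 3; report 2 gives 8 > 3. Violating.
Others report (2, 10, 2): truth gives 3; report 2 gives 8 > 3. Violating.
Others report (2, 10, 10): truth gives 3; report 2 gives 8 > 3. Violating.
Others report (2, 2, 2): truth gives 3; no alternative beats it.
Others report (10, 2, 2): truth gives 10; no alternative beats it.
(Checking all 27 profiles: 8 have a profitable deviation, 19 do not.)

8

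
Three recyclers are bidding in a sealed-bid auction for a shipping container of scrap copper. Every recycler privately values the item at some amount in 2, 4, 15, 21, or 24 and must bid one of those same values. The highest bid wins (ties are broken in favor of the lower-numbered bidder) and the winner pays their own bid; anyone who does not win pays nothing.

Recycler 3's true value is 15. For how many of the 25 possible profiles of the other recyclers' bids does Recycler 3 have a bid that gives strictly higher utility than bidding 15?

Others bid (2, 2): truth gives 0; bid 4 gives 11 > 0. Violating.
Others bid (2, 4): truth gives 0; no alternative beats it.
Others bid (2, 15): truth gives 0; no alternative beats it.
(Checking all 25 profiles: 1 has a profitable deviation, 24 do not.)

1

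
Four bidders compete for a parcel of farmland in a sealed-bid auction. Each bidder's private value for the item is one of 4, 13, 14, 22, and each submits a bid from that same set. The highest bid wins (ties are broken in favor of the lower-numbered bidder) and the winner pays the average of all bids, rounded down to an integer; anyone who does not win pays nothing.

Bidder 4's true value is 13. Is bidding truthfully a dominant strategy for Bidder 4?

No

Consider the case where Bidder 1 bids 4, Bidder 2 bids 4 and Bidder 3 bids 13.
Truthful bid 13: loses, pays 0, utility 0.
Bid 14 instead: wins, pays 8, utility 13 - 8 = 5.
Since 5 > 0, bidding 14 is strictly better here, so truthful bidding is not dominant.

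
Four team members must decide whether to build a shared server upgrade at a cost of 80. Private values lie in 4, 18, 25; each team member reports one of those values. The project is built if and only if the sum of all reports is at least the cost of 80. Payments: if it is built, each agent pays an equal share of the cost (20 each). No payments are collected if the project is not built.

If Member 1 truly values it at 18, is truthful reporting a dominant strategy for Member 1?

Consider the case where Member 2 reports 18, Member 3 reports 25 and Member 4 reports 25.
Truthful report 18: project built, pays 20, utility 18 - 20 = -2.
Report 4 instead: project not built, utility 0.
Since 0 > -2, reporting 4 is strictly better here, so truthful reporting is not dominant.

No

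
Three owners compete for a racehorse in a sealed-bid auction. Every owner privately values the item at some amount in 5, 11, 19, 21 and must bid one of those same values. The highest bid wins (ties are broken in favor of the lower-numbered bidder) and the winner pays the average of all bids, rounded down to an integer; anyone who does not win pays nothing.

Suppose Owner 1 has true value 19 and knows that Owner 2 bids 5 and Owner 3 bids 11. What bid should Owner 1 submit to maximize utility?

Bid 5: loses, pays 0, utility 0.
Bid 11: wins, pays 9, utility 19 - 9 = 10.
Bid 19: wins, pays 11, utility 19 - 11 = 8.
Bid 21: wins, pays 12, utility 19 - 12 = 7.
The best choice is 11 with utility 10.

11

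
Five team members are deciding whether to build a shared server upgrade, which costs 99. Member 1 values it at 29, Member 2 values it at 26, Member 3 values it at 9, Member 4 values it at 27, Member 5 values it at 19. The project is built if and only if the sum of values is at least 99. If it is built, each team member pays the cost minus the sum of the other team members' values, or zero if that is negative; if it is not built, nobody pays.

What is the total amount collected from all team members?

Total value 110 ≥ cost 99, so it is built.
Member 1: others sum to 81; max(0, 99 - 81) = 18.
Member 2: others sum to 84; max(0, 99 - 84) = 15.
Member 3: others sum to 101; max(0, 99 - 101) = 0.
Member 4: others sum to 83; max(0, 99 - 83) = 16.
Member 5: others sum to 91; max(0, 99 - 91) = 8.
Total collected = 18 + 15 + 0 + 16 + 8 = 57.

57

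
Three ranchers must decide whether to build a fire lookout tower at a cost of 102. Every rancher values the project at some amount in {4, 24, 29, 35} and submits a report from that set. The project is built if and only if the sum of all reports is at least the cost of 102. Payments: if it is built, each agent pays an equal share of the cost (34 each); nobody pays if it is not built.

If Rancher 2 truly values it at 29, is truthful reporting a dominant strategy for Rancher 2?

Check each profile of the others' reports and compare truth against every alternative report.
Others report (4, 4): truth gives 0, best alternative gives 0.
Others report (4, 24): truth gives 0, best alternative gives 0.
Others report (4, 29): truth gives 0, best alternative gives 0.
Others report (4, 35): truth gives 0, best alternative gives 0.
Others report (24, 4): truth gives 0, best alternative gives 0.
Others report (24, 24): truth gives 0, best alternative gives 0.
(Remaining 10 profiles checked similarly; truth is weakly best in each.)
In every case the truthful report is at least as good as any alternative, so it is a dominant strategy.

Yes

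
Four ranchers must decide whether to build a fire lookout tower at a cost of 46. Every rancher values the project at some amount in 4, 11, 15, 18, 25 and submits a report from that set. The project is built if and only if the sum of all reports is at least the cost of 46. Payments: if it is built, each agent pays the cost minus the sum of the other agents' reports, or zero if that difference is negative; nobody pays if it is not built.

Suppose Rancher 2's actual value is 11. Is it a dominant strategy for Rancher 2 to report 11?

Check each profile of the others' reports and compare truth against every alternative report.
Others report (4, 18, 25): truth gives 11, best alternative gives 11.
Others report (4, 25, 18): truth gives 11, best alternative gives 11.
Others report (4, 25, 25): truth gives 11, best alternative gives 11.
Others report (11, 11, 25): truth gives 11, best alternative gives 11.
Others report (11, 15, 25): truth gives 11, best alternative gives 11.
Others report (11, 18, 18): truth gives 11, best alternative gives 11.
(Remaining 119 profiles checked similarly; truth is weakly best in each.)
In every case the truthful report is at least as good as any alternative, so it is a dominant strategy.

Yes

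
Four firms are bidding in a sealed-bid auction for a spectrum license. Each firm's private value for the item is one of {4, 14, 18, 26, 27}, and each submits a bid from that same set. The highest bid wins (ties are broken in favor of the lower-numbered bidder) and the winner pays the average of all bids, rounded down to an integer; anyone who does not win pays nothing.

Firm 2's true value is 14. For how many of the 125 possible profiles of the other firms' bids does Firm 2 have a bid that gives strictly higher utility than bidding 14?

10

Others bid (4, 4, 18): truth gives 0; bid 18 gives 3 > 0. Violating.
Others bid (4, 14, 18): truth gives 0; bid 18 gives 1 > 0. Violating.
Others bid (4, 18, 4): truth gives 0; bid 18 gives 3 > 0. Violating.
Others bid (4, 18, 14): truth gives 0; bid 18 gives 1 > 0. Violating.
Others bid (4, 4, 4): truth gives 8; no alternative beats it.
Others bid (4, 4, 14): truth gives 5; no alternative beats it.
(Checking all 125 profiles: 10 have a profitable deviation, 115 do not.)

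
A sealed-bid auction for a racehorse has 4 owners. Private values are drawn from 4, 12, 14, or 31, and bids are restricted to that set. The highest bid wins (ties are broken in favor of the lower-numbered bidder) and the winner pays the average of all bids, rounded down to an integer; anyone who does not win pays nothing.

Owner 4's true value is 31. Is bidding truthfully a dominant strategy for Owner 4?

Consider the case where Owner 1 bids 4, Owner 2 bids 4 and Owner 3 bids 4.
Truthful bid 31: wins, pays 10, utility 31 - 10 = 21.
Bid 12 instead: wins, pays 6, utility 31 - 6 = 25.
Since 25 > 21, bidding 12 is strictly better here, so truthful bidding is not dominant.

No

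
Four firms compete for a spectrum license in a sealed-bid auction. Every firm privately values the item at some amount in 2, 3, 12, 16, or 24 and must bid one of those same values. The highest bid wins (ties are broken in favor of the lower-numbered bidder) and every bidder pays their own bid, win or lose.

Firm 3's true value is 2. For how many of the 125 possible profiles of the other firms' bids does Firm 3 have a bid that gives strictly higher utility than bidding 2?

Others bid (2, 2, 2): truth gives -2; bid 3 gives -1 > -2. Violating.
Others bid (2, 2, 3): truth gives -2; bid 3 gives -1 > -2. Violating.
Others bid (2, 2, 12): truth gives -2; no alternative beats it.
Others bid (2, 2, 16): truth gives -2; no alternative beats it.
(Checking all 125 profiles: 2 have a profitable deviation, 123 do not.)

2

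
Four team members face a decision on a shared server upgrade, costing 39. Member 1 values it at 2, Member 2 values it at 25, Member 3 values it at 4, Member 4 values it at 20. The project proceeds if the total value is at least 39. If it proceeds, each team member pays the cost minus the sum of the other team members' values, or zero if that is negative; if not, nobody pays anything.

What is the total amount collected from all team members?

21

Total value 51 ≥ cost 39, so it is built.
Member 1: others sum to 49; max(0, 39 - 49) = 0.
Member 2: others sum to 26; max(0, 39 - 26) = 13.
Member 3: others sum to 47; max(0, 39 - 47) = 0.
Member 4: others sum to 31; max(0, 39 - 31) = 8.
Total collected = 0 + 13 + 0 + 8 = 21.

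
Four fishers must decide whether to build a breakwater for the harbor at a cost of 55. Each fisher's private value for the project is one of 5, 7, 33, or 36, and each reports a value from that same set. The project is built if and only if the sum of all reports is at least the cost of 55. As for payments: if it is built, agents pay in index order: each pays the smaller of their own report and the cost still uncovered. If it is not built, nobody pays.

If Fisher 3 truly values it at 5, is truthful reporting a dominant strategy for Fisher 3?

Check each profile of the others' reports and compare truth against every alternative report.
Others report (5, 7, 36): truth gives 0, best alternative gives -2.
Others report (5, 33, 33): truth gives 0, best alternative gives -2.
Others report (5, 33, 36): truth gives 0, best alternative gives -2.
Others report (5, 36, 7): truth gives 0, best alternative gives -2.
Others report (5, 36, 33): truth gives 0, best alternative gives -2.
Others report (5, 36, 36): truth gives 0, best alternative gives -2.
(Remaining 58 profiles checked similarly; truth is weakly best in each.)
In every case the truthful report is at least as good as any alternative, so it is a dominant strategy.

Yes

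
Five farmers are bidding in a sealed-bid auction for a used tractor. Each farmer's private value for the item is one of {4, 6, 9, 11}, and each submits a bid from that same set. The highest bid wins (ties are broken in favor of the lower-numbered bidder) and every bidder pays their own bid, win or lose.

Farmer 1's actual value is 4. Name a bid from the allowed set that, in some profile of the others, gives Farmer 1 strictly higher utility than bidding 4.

6

Suppose Farmer 2 bids 4, Farmer 3 bids 4, Farmer 4 bids 4 and Farmer 5 bids 6.
Bid 4: loses but pays 4, utility -4.
Bid 6: wins, pays 6, utility 4 - 6 = -2.
So bidding 6 beats truth here (-2 > -4).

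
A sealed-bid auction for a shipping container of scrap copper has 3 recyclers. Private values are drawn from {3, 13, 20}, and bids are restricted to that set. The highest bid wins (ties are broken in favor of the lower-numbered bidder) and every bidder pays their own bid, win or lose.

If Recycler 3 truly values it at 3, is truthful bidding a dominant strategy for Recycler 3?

Check each profile of the others' bids and compare truth against every alternative bid.
Others bid (3, 13): truth gives -3, best alternative gives -13.
Others bid (3, 20): truth gives -3, best alternative gives -13.
Others bid (13, 3): truth gives -3, best alternative gives -13.
Others bid (13, 13): truth gives -3, best alternative gives -13.
Others bid (13, 20): truth gives -3, best alternative gives -13.
Others bid (20, 3): truth gives -3, best alternative gives -13.
(Remaining 3 profiles checked similarly; truth is weakly best in each.)
In every case the truthful bid is at least as good as any alternative, so it is a dominant strategy.

Yes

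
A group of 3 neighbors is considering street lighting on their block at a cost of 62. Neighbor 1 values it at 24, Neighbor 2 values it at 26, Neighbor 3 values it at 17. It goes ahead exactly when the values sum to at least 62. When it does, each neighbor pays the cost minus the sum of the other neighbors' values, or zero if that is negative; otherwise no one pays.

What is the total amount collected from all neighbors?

Total value 67 ≥ cost 62, so it is built.
Neighbor 1: others sum to 43; max(0, 62 - 43) = 19.
Neighbor 2: others sum to 41; max(0, 62 - 41) = 21.
Neighbor 3: others sum to 50; max(0, 62 - 50) = 12.
Total collected = 19 + 21 + 12 = 52.

52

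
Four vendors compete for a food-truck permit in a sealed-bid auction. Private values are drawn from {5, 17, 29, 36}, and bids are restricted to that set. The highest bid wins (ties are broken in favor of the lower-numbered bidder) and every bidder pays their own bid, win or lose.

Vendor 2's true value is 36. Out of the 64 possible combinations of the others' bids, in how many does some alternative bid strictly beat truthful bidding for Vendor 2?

34

Others bid (5, 5, 5): truth gives 0; bid 17 gives 19 > 0. Violating.
Others bid (5, 5, 17): truth gives 0; bid 17 gives 19 > 0. Violating.
Others bid (5, 5, 29): truth gives 0; bid 29 gives 7 > 0. Violating.
Others bid (5, 17, 5): truth gives 0; bid 17 gives 19 > 0. Violating.
Others bid (5, 5, 36): truth gives 0; no alternative beats it.
Others bid (5, 17, 36): truth gives 0; no alternative beats it.
(Checking all 64 profiles: 34 have a profitable deviation, 30 do not.)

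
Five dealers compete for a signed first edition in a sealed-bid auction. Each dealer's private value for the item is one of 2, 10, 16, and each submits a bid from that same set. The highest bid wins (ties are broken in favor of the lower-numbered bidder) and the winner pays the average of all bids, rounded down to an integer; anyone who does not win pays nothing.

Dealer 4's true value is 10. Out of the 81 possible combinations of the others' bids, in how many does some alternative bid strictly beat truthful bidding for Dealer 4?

Others bid (2, 2, 2, 16): truth gives 0; bid 16 gives 3 > 0. Violating.
Others bid (2, 2, 10, 2): truth gives 0; bid 16 gives 4 > 0. Violating.
Others bid (2, 2, 10, 10): truth gives 0; bid 16 gives 2 > 0. Violating.
Others bid (2, 2, 10, 16): truth gives 0; bid 16 gives 1 > 0. Violating.
Others bid (2, 2, 2, 2): truth gives 7; no alternative beats it.
Others bid (2, 2, 2, 10): truth gives 5; no alternative beats it.
(Checking all 81 profiles: 17 have a profitable deviation, 64 do not.)

17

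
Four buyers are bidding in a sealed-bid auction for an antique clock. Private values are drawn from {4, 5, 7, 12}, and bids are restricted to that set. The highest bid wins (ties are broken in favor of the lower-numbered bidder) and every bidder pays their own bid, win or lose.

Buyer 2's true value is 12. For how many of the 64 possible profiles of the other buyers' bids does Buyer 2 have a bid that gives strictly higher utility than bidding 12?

Others bid (4, 4, 4): truth gives 0; bid 5 gives 7 > 0. Violating.
Others bid (4, 4, 5): truth gives 0; bid 5 gives 7 > 0. Violating.
Others bid (4, 4, 7): truth gives 0; bid 7 gives 5 > 0. Violating.
Others bid (4, 5, 4): truth gives 0; bid 5 gives 7 > 0. Violating.
Others bid (4, 4, 12): truth gives 0; no alternative beats it.
Others bid (4, 5, 12): truth gives 0; no alternative beats it.
(Checking all 64 profiles: 34 have a profitable deviation, 30 do not.)

34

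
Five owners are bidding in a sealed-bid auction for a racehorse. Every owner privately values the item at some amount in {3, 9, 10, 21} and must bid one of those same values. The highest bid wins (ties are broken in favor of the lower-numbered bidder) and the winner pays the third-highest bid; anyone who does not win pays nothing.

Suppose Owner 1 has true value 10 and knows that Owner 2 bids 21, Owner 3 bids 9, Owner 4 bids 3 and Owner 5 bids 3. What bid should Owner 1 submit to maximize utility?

Bid 3: loses, pays 0, utility 0.
Bid 9: loses, pays 0, utility 0.
Bid 10: loses, pays 0, utility 0.
Bid 21: wins, pays 9, utility 10 - 9 = 1.
The best choice is 21 with utility 1.

21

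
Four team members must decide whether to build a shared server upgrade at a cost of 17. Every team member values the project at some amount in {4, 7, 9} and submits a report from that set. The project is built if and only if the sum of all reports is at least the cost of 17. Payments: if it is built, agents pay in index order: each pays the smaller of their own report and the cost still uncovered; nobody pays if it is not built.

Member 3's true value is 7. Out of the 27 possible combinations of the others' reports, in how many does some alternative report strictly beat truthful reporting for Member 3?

8

Others report (4, 4, 7): truth gives 0; report 4 gives 3 > 0. Violating.
Others report (4, 4, 9): truth gives 0; report 4 gives 3 > 0. Violating.
Others report (4, 7, 4): truth gives 1; report 4 gives 3 > 1. Violating.
Others report (4, 7, 7): truth gives 1; report 4 gives 3 > 1. Violating.
Others report (4, 4, 4): truth gives 0; no alternative beats it.
Others report (4, 9, 4): truth gives 3; no alternative beats it.
(Checking all 27 profiles: 8 have a profitable deviation, 19 do not.)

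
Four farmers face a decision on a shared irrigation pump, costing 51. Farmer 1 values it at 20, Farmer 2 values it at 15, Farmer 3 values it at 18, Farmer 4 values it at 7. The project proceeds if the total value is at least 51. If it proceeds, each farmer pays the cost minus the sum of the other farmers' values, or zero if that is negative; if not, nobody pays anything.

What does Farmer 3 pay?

Total value 60 ≥ cost 51, so the project is built.
The other farmers' values sum to 42.
Cost minus that sum is 51 - 42 = 9.

9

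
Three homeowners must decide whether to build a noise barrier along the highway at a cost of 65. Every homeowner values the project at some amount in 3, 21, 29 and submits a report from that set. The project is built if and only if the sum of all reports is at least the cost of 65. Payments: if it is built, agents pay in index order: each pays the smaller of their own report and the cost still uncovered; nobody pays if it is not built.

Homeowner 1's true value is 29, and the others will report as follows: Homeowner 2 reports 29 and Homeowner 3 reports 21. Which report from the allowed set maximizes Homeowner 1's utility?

21

Report 3: project not built, utility 0.
Report 21: project built, pays 21, utility 29 - 21 = 8.
Report 29: project built, pays 29, utility 29 - 29 = 0.
The best choice is 21 with utility 8.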